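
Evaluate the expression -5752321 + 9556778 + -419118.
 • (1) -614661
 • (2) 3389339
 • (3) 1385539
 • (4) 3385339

First: -5752321 + 9556778 = 3804457
Then: 3804457 + -419118 = 3385339
4) 3385339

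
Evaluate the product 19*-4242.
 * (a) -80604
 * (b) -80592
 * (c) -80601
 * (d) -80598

19 * -4242 = -80598
d) -80598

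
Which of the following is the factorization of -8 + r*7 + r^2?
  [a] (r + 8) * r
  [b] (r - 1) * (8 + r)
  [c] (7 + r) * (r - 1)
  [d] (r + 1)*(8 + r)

We need to factor -8 + r*7 + r^2.
The factored form is (r - 1) * (8 + r).
b) (r - 1) * (8 + r)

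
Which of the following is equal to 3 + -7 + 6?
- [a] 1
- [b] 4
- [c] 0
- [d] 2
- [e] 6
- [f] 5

First: 3 + -7 = -4
Then: -4 + 6 = 2
d) 2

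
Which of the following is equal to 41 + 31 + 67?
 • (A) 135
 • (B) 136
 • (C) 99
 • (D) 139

First: 41 + 31 = 72
Then: 72 + 67 = 139
D) 139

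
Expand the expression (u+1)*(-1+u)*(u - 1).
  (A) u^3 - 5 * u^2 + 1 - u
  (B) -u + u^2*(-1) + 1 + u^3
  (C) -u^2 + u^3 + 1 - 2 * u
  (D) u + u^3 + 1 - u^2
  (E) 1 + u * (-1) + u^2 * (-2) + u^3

Expanding (u+1)*(-1+u)*(u - 1):
= -u + u^2*(-1) + 1 + u^3
B) -u + u^2*(-1) + 1 + u^3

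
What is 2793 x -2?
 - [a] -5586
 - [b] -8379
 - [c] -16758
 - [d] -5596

2793 * -2 = -5586
a) -5586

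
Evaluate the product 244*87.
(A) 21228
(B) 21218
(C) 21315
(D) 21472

244 * 87 = 21228
A) 21228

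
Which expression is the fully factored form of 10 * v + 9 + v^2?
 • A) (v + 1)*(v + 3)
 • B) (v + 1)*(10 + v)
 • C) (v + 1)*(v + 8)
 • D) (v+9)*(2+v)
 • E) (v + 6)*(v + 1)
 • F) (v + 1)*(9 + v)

We need to factor 10 * v + 9 + v^2.
The factored form is (v + 1)*(9 + v).
F) (v + 1)*(9 + v)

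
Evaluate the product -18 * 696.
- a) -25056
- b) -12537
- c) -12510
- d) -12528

-18 * 696 = -12528
d) -12528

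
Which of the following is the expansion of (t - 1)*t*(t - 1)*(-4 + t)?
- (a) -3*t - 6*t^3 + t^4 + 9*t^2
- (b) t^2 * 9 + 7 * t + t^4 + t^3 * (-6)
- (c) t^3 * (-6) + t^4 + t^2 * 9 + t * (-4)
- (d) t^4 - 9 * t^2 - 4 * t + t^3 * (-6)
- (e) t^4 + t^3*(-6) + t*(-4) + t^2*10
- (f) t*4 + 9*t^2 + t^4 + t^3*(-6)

Expanding (t - 1)*t*(t - 1)*(-4 + t):
= t^3 * (-6) + t^4 + t^2 * 9 + t * (-4)
c) t^3 * (-6) + t^4 + t^2 * 9 + t * (-4)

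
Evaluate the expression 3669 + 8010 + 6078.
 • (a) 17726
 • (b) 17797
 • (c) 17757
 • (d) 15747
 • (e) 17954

First: 3669 + 8010 = 11679
Then: 11679 + 6078 = 17757
c) 17757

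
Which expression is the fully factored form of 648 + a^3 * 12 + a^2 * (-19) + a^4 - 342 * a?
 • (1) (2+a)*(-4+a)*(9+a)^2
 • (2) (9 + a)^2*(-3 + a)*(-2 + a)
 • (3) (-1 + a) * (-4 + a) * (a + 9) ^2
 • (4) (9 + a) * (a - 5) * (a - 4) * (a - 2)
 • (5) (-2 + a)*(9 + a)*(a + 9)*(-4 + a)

We need to factor 648 + a^3 * 12 + a^2 * (-19) + a^4 - 342 * a.
The factored form is (-2 + a)*(9 + a)*(a + 9)*(-4 + a).
5) (-2 + a)*(9 + a)*(a + 9)*(-4 + a)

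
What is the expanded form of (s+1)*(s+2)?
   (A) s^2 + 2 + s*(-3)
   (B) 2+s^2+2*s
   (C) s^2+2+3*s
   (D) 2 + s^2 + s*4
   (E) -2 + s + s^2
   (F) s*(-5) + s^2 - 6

Expanding (s+1)*(s+2):
= s^2+2+3*s
C) s^2+2+3*s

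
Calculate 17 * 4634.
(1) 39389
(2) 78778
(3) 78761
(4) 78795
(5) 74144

17 * 4634 = 78778
2) 78778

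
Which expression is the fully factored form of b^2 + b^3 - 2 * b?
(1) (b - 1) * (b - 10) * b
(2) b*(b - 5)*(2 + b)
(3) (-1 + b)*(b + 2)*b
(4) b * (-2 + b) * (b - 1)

We need to factor b^2 + b^3 - 2 * b.
The factored form is (-1 + b)*(b + 2)*b.
3) (-1 + b)*(b + 2)*b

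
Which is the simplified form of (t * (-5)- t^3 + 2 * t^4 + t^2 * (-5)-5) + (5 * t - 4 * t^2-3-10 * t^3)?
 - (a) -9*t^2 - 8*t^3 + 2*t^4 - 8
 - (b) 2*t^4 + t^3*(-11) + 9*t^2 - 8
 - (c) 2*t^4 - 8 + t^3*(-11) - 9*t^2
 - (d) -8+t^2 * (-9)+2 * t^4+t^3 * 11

Adding the polynomials and combining like terms:
(t*(-5) - t^3 + 2*t^4 + t^2*(-5) - 5) + (5*t - 4*t^2 - 3 - 10*t^3)
= 2*t^4 - 8 + t^3*(-11) - 9*t^2
c) 2*t^4 - 8 + t^3*(-11) - 9*t^2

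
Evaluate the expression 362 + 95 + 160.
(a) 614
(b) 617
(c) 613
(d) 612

First: 362 + 95 = 457
Then: 457 + 160 = 617
b) 617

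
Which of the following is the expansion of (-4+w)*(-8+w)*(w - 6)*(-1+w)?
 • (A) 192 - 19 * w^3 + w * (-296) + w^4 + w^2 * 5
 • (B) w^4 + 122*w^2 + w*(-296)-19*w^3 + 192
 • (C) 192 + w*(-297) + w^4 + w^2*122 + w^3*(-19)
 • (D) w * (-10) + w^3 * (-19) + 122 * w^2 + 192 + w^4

Expanding (-4+w)*(-8+w)*(w - 6)*(-1+w):
= w^4 + 122*w^2 + w*(-296)-19*w^3 + 192
B) w^4 + 122*w^2 + w*(-296)-19*w^3 + 192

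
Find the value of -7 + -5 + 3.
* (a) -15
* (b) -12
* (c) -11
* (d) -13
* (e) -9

First: -7 + -5 = -12
Then: -12 + 3 = -9
e) -9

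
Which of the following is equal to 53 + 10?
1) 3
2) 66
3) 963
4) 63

53 + 10 = 63
4) 63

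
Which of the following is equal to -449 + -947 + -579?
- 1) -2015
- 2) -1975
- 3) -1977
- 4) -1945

First: -449 + -947 = -1396
Then: -1396 + -579 = -1975
2) -1975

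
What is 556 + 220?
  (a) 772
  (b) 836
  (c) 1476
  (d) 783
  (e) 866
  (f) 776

556 + 220 = 776
f) 776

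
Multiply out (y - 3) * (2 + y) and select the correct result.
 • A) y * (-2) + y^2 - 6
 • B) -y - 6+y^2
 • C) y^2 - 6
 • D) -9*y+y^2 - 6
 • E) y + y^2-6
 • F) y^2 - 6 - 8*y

Expanding (y - 3) * (2 + y):
= -y - 6+y^2
B) -y - 6+y^2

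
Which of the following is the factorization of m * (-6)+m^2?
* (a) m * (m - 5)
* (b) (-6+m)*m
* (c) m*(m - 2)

We need to factor m * (-6)+m^2.
The factored form is (-6+m)*m.
b) (-6+m)*m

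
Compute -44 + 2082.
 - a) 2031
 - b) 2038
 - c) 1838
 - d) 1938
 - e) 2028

-44 + 2082 = 2038
b) 2038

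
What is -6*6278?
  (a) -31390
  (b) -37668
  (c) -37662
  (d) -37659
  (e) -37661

-6 * 6278 = -37668
b) -37668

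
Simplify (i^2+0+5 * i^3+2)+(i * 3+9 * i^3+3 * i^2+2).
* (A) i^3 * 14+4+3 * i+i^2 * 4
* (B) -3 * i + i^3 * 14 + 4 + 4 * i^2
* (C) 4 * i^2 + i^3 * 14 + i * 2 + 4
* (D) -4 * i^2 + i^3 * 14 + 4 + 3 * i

Adding the polynomials and combining like terms:
(i^2 + 0 + 5*i^3 + 2) + (i*3 + 9*i^3 + 3*i^2 + 2)
= i^3 * 14+4+3 * i+i^2 * 4
A) i^3 * 14+4+3 * i+i^2 * 4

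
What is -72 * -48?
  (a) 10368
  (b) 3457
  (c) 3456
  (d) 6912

-72 * -48 = 3456
c) 3456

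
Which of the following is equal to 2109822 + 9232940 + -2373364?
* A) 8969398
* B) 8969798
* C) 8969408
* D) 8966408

First: 2109822 + 9232940 = 11342762
Then: 11342762 + -2373364 = 8969398
A) 8969398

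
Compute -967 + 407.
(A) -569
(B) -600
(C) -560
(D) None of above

-967 + 407 = -560
C) -560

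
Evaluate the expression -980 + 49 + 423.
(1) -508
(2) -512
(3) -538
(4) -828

First: -980 + 49 = -931
Then: -931 + 423 = -508
1) -508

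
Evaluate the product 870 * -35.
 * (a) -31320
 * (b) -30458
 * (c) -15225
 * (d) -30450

870 * -35 = -30450
d) -30450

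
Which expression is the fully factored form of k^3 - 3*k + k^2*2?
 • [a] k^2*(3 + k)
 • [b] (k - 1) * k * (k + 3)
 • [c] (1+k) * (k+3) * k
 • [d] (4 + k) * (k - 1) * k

We need to factor k^3 - 3*k + k^2*2.
The factored form is (k - 1) * k * (k + 3).
b) (k - 1) * k * (k + 3)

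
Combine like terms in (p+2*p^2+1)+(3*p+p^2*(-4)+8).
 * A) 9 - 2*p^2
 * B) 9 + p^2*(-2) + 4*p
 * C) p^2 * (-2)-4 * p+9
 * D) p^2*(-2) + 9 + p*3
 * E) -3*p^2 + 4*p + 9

Adding the polynomials and combining like terms:
(p + 2*p^2 + 1) + (3*p + p^2*(-4) + 8)
= 9 + p^2*(-2) + 4*p
B) 9 + p^2*(-2) + 4*p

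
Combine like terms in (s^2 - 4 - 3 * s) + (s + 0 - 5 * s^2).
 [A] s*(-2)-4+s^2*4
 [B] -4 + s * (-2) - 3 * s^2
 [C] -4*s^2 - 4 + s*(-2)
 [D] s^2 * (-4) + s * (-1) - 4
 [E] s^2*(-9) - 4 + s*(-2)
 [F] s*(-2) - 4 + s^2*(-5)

Adding the polynomials and combining like terms:
(s^2 - 4 - 3*s) + (s + 0 - 5*s^2)
= -4*s^2 - 4 + s*(-2)
C) -4*s^2 - 4 + s*(-2)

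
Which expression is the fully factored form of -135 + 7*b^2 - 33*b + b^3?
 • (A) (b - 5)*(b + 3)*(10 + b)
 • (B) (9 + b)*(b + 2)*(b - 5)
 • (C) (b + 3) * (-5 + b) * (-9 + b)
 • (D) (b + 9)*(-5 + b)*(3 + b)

We need to factor -135 + 7*b^2 - 33*b + b^3.
The factored form is (b + 9)*(-5 + b)*(3 + b).
D) (b + 9)*(-5 + b)*(3 + b)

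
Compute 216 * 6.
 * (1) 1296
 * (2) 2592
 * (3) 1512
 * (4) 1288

216 * 6 = 1296
1) 1296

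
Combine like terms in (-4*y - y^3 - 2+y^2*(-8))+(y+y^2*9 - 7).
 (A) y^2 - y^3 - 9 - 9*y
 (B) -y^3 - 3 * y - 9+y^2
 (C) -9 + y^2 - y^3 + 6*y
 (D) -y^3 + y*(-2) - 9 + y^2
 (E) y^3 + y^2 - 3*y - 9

Adding the polynomials and combining like terms:
(-4*y - y^3 - 2 + y^2*(-8)) + (y + y^2*9 - 7)
= -y^3 - 3 * y - 9+y^2
B) -y^3 - 3 * y - 9+y^2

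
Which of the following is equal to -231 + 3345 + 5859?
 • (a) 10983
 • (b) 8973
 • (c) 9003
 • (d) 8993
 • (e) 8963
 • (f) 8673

First: -231 + 3345 = 3114
Then: 3114 + 5859 = 8973
b) 8973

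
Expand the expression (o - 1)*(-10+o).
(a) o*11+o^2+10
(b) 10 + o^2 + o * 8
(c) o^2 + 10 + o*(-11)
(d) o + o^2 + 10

Expanding (o - 1)*(-10+o):
= o^2 + 10 + o*(-11)
c) o^2 + 10 + o*(-11)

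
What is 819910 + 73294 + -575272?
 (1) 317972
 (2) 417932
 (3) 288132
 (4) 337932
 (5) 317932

First: 819910 + 73294 = 893204
Then: 893204 + -575272 = 317932
5) 317932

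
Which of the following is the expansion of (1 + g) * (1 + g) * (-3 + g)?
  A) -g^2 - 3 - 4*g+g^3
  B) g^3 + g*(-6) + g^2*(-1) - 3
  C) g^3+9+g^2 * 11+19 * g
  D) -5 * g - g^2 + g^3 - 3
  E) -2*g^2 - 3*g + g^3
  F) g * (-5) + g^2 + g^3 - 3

Expanding (1 + g) * (1 + g) * (-3 + g):
= -5 * g - g^2 + g^3 - 3
D) -5 * g - g^2 + g^3 - 3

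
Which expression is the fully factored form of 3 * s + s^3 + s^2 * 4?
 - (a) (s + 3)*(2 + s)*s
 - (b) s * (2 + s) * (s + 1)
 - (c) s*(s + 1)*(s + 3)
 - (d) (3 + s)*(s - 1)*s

We need to factor 3 * s + s^3 + s^2 * 4.
The factored form is s*(s + 1)*(s + 3).
c) s*(s + 1)*(s + 3)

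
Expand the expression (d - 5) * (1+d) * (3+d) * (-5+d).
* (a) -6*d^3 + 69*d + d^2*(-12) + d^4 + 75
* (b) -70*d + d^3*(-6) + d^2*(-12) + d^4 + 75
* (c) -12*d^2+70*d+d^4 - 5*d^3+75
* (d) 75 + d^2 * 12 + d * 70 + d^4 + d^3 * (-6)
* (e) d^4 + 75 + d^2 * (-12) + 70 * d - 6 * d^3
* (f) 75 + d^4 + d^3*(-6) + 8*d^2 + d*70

Expanding (d - 5) * (1+d) * (3+d) * (-5+d):
= d^4 + 75 + d^2 * (-12) + 70 * d - 6 * d^3
e) d^4 + 75 + d^2 * (-12) + 70 * d - 6 * d^3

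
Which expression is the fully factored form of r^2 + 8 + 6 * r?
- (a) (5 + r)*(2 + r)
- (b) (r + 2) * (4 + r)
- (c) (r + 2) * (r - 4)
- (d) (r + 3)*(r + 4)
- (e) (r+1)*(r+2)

We need to factor r^2 + 8 + 6 * r.
The factored form is (r + 2) * (4 + r).
b) (r + 2) * (4 + r)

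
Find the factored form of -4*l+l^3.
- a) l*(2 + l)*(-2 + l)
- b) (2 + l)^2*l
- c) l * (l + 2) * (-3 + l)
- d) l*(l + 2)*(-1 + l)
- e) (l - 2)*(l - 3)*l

We need to factor -4*l+l^3.
The factored form is l*(2 + l)*(-2 + l).
a) l*(2 + l)*(-2 + l)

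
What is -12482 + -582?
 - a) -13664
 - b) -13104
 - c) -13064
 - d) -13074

-12482 + -582 = -13064
c) -13064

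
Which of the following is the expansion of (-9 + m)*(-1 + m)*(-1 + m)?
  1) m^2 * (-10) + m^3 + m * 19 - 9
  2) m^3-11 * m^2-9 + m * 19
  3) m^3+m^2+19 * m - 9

Expanding (-9 + m)*(-1 + m)*(-1 + m):
= m^3-11 * m^2-9 + m * 19
2) m^3-11 * m^2-9 + m * 19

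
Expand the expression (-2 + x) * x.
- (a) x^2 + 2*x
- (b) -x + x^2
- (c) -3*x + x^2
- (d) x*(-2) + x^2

Expanding (-2 + x) * x:
= x*(-2) + x^2
d) x*(-2) + x^2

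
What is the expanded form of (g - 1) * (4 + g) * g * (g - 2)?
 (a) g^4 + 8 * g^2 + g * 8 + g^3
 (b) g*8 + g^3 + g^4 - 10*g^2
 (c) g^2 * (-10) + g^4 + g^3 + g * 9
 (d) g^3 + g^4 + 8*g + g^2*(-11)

Expanding (g - 1) * (4 + g) * g * (g - 2):
= g*8 + g^3 + g^4 - 10*g^2
b) g*8 + g^3 + g^4 - 10*g^2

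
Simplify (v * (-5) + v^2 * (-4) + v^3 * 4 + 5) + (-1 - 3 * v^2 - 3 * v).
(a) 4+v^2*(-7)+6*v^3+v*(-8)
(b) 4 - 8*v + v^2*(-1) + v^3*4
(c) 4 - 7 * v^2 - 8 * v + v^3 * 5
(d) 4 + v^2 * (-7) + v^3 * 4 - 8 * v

Adding the polynomials and combining like terms:
(v*(-5) + v^2*(-4) + v^3*4 + 5) + (-1 - 3*v^2 - 3*v)
= 4 + v^2 * (-7) + v^3 * 4 - 8 * v
d) 4 + v^2 * (-7) + v^3 * 4 - 8 * v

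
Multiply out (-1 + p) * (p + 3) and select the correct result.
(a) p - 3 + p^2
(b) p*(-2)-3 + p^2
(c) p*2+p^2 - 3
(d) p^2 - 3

Expanding (-1 + p) * (p + 3):
= p*2+p^2 - 3
c) p*2+p^2 - 3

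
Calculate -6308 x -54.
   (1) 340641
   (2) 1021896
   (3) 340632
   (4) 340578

-6308 * -54 = 340632
3) 340632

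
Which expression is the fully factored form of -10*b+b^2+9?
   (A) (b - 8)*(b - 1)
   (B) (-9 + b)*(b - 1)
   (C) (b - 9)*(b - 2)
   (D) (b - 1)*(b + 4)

We need to factor -10*b+b^2+9.
The factored form is (-9 + b)*(b - 1).
B) (-9 + b)*(b - 1)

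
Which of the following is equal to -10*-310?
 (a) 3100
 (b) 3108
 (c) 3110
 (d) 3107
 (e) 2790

-10 * -310 = 3100
a) 3100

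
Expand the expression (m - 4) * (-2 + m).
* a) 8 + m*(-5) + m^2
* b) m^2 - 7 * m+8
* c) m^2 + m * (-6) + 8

Expanding (m - 4) * (-2 + m):
= m^2 + m * (-6) + 8
c) m^2 + m * (-6) + 8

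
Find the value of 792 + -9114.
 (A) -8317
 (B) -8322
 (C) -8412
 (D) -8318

792 + -9114 = -8322
B) -8322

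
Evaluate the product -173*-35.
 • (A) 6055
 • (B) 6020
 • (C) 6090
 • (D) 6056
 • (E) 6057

-173 * -35 = 6055
A) 6055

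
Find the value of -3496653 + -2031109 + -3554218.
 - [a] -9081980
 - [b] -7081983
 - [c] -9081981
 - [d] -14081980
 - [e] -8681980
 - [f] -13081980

First: -3496653 + -2031109 = -5527762
Then: -5527762 + -3554218 = -9081980
a) -9081980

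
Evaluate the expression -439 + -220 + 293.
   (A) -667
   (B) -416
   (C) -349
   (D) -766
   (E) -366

First: -439 + -220 = -659
Then: -659 + 293 = -366
E) -366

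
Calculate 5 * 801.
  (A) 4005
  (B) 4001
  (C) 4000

5 * 801 = 4005
A) 4005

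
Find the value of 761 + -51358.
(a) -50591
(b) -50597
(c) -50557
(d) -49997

761 + -51358 = -50597
b) -50597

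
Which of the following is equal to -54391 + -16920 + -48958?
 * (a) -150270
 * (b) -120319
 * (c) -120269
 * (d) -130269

First: -54391 + -16920 = -71311
Then: -71311 + -48958 = -120269
c) -120269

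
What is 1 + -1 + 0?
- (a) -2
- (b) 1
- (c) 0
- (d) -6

First: 1 + -1 = 0
Then: 0 + 0 = 0
c) 0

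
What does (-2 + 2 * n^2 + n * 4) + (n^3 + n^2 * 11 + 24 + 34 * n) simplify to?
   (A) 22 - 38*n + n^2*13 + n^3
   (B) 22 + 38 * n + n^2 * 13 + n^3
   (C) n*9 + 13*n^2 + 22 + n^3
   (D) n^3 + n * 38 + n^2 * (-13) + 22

Adding the polynomials and combining like terms:
(-2 + 2*n^2 + n*4) + (n^3 + n^2*11 + 24 + 34*n)
= 22 + 38 * n + n^2 * 13 + n^3
B) 22 + 38 * n + n^2 * 13 + n^3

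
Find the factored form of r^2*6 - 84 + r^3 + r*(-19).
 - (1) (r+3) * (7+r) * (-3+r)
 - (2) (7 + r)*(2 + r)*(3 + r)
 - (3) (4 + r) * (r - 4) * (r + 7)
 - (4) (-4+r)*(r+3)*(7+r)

We need to factor r^2*6 - 84 + r^3 + r*(-19).
The factored form is (-4+r)*(r+3)*(7+r).
4) (-4+r)*(r+3)*(7+r)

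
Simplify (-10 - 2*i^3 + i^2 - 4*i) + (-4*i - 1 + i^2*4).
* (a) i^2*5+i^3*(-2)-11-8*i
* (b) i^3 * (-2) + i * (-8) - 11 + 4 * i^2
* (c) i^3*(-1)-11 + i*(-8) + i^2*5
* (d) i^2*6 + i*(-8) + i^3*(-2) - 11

Adding the polynomials and combining like terms:
(-10 - 2*i^3 + i^2 - 4*i) + (-4*i - 1 + i^2*4)
= i^2*5+i^3*(-2)-11-8*i
a) i^2*5+i^3*(-2)-11-8*i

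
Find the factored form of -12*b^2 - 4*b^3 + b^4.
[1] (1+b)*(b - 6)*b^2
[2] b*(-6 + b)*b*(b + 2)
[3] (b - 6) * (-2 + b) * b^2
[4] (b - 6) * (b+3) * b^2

We need to factor -12*b^2 - 4*b^3 + b^4.
The factored form is b*(-6 + b)*b*(b + 2).
2) b*(-6 + b)*b*(b + 2)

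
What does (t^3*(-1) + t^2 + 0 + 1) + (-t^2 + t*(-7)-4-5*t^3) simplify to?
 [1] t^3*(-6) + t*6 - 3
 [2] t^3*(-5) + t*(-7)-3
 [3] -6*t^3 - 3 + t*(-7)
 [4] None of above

Adding the polynomials and combining like terms:
(t^3*(-1) + t^2 + 0 + 1) + (-t^2 + t*(-7) - 4 - 5*t^3)
= -6*t^3 - 3 + t*(-7)
3) -6*t^3 - 3 + t*(-7)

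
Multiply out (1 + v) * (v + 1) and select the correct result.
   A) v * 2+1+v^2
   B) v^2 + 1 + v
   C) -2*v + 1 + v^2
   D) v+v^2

Expanding (1 + v) * (v + 1):
= v * 2+1+v^2
A) v * 2+1+v^2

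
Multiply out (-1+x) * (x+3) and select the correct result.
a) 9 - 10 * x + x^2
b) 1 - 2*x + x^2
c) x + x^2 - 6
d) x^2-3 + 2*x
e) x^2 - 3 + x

Expanding (-1+x) * (x+3):
= x^2-3 + 2*x
d) x^2-3 + 2*x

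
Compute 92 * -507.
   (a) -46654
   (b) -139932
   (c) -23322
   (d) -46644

92 * -507 = -46644
d) -46644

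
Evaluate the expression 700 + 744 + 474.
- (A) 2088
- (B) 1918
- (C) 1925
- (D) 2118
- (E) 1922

First: 700 + 744 = 1444
Then: 1444 + 474 = 1918
B) 1918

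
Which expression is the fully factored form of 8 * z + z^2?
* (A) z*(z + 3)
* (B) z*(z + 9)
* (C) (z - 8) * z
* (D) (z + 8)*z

We need to factor 8 * z + z^2.
The factored form is (z + 8)*z.
D) (z + 8)*z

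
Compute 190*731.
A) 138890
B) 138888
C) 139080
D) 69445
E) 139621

190 * 731 = 138890
A) 138890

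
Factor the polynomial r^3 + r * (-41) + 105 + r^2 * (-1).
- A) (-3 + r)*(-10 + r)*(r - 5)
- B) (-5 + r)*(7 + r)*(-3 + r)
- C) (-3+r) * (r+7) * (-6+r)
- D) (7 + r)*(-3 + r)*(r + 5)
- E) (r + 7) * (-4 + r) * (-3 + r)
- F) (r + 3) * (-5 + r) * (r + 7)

We need to factor r^3 + r * (-41) + 105 + r^2 * (-1).
The factored form is (-5 + r)*(7 + r)*(-3 + r).
B) (-5 + r)*(7 + r)*(-3 + r)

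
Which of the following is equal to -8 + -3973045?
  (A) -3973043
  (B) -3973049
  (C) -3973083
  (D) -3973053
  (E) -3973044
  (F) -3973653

-8 + -3973045 = -3973053
D) -3973053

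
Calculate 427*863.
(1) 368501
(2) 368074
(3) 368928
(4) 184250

427 * 863 = 368501
1) 368501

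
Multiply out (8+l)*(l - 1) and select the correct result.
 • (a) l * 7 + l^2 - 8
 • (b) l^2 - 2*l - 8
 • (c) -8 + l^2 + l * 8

Expanding (8+l)*(l - 1):
= l * 7 + l^2 - 8
a) l * 7 + l^2 - 8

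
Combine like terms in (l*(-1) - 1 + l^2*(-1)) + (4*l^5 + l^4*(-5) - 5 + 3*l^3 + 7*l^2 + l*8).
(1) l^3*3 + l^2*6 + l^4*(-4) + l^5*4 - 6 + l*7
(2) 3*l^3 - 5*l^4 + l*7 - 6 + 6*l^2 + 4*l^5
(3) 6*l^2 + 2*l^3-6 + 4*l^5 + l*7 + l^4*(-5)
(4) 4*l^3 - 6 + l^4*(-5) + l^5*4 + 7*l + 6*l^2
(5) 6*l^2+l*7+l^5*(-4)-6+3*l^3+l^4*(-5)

Adding the polynomials and combining like terms:
(l*(-1) - 1 + l^2*(-1)) + (4*l^5 + l^4*(-5) - 5 + 3*l^3 + 7*l^2 + l*8)
= 3*l^3 - 5*l^4 + l*7 - 6 + 6*l^2 + 4*l^5
2) 3*l^3 - 5*l^4 + l*7 - 6 + 6*l^2 + 4*l^5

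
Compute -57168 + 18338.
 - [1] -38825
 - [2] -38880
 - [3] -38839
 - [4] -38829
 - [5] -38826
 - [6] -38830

-57168 + 18338 = -38830
6) -38830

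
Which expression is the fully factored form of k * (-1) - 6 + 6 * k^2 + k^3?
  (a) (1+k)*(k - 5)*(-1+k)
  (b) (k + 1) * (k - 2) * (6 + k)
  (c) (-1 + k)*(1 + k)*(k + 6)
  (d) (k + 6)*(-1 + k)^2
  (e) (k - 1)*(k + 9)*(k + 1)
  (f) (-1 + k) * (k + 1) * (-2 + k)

We need to factor k * (-1) - 6 + 6 * k^2 + k^3.
The factored form is (-1 + k)*(1 + k)*(k + 6).
c) (-1 + k)*(1 + k)*(k + 6)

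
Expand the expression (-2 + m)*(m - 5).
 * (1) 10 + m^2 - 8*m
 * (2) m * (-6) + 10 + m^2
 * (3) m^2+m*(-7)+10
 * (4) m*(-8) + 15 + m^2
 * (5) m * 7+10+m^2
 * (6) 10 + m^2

Expanding (-2 + m)*(m - 5):
= m^2+m*(-7)+10
3) m^2+m*(-7)+10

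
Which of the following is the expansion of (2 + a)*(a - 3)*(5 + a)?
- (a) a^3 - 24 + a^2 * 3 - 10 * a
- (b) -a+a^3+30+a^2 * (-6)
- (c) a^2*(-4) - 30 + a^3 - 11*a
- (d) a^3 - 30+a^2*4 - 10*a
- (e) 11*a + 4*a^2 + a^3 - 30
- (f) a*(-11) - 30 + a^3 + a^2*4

Expanding (2 + a)*(a - 3)*(5 + a):
= a*(-11) - 30 + a^3 + a^2*4
f) a*(-11) - 30 + a^3 + a^2*4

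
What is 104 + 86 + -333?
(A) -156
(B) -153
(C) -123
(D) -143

First: 104 + 86 = 190
Then: 190 + -333 = -143
D) -143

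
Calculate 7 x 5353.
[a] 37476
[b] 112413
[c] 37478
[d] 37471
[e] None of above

7 * 5353 = 37471
d) 37471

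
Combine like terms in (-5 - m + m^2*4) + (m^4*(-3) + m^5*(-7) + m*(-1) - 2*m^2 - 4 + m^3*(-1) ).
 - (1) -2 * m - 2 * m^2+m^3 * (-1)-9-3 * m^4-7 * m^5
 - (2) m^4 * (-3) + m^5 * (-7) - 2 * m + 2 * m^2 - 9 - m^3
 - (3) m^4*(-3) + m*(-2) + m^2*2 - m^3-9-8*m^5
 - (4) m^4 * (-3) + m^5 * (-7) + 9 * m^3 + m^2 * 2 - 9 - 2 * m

Adding the polynomials and combining like terms:
(-5 - m + m^2*4) + (m^4*(-3) + m^5*(-7) + m*(-1) - 2*m^2 - 4 + m^3*(-1))
= m^4 * (-3) + m^5 * (-7) - 2 * m + 2 * m^2 - 9 - m^3
2) m^4 * (-3) + m^5 * (-7) - 2 * m + 2 * m^2 - 9 - m^3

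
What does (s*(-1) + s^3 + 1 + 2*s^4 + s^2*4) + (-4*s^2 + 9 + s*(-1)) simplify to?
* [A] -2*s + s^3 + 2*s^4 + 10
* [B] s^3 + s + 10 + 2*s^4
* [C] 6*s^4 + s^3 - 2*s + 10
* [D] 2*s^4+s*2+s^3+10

Adding the polynomials and combining like terms:
(s*(-1) + s^3 + 1 + 2*s^4 + s^2*4) + (-4*s^2 + 9 + s*(-1))
= -2*s + s^3 + 2*s^4 + 10
A) -2*s + s^3 + 2*s^4 + 10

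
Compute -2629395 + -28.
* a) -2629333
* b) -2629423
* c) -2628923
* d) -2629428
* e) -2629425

-2629395 + -28 = -2629423
b) -2629423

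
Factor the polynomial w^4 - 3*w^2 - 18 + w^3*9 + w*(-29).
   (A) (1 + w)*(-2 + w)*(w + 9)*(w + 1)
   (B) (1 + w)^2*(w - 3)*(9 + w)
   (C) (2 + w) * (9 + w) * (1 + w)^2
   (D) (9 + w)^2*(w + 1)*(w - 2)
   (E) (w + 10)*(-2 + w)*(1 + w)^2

We need to factor w^4 - 3*w^2 - 18 + w^3*9 + w*(-29).
The factored form is (1 + w)*(-2 + w)*(w + 9)*(w + 1).
A) (1 + w)*(-2 + w)*(w + 9)*(w + 1)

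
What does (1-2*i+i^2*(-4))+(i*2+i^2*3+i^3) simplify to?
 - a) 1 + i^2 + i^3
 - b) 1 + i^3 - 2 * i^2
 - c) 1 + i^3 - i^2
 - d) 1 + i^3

Adding the polynomials and combining like terms:
(1 - 2*i + i^2*(-4)) + (i*2 + i^2*3 + i^3)
= 1 + i^3 - i^2
c) 1 + i^3 - i^2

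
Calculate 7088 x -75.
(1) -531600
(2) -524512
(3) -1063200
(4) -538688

7088 * -75 = -531600
1) -531600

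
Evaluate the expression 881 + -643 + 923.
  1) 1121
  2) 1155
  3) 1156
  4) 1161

First: 881 + -643 = 238
Then: 238 + 923 = 1161
4) 1161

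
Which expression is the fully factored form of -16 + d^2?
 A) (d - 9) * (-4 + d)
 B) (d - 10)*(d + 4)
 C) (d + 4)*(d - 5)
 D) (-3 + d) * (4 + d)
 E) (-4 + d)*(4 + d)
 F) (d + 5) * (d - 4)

We need to factor -16 + d^2.
The factored form is (-4 + d)*(4 + d).
E) (-4 + d)*(4 + d)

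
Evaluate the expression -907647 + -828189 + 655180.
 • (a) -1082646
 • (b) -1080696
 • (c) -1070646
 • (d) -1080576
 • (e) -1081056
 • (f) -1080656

First: -907647 + -828189 = -1735836
Then: -1735836 + 655180 = -1080656
f) -1080656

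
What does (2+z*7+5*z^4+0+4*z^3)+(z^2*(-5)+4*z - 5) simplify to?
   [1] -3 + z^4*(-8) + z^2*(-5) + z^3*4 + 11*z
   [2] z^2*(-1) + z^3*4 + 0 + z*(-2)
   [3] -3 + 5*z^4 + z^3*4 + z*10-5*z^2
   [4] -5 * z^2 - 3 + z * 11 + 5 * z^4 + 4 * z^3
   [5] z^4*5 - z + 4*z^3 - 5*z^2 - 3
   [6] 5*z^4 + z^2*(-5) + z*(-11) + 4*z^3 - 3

Adding the polynomials and combining like terms:
(2 + z*7 + 5*z^4 + 0 + 4*z^3) + (z^2*(-5) + 4*z - 5)
= -5 * z^2 - 3 + z * 11 + 5 * z^4 + 4 * z^3
4) -5 * z^2 - 3 + z * 11 + 5 * z^4 + 4 * z^3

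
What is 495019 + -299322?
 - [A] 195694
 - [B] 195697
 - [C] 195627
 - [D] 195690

495019 + -299322 = 195697
B) 195697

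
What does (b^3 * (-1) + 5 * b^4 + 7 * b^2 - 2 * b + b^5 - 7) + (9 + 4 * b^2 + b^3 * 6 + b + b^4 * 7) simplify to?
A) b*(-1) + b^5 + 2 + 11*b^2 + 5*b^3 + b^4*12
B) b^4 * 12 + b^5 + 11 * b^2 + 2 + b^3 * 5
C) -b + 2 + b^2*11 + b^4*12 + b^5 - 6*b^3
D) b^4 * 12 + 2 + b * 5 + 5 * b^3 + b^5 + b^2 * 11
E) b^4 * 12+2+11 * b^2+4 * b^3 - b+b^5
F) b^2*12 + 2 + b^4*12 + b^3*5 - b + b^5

Adding the polynomials and combining like terms:
(b^3*(-1) + 5*b^4 + 7*b^2 - 2*b + b^5 - 7) + (9 + 4*b^2 + b^3*6 + b + b^4*7)
= b*(-1) + b^5 + 2 + 11*b^2 + 5*b^3 + b^4*12
A) b*(-1) + b^5 + 2 + 11*b^2 + 5*b^3 + b^4*12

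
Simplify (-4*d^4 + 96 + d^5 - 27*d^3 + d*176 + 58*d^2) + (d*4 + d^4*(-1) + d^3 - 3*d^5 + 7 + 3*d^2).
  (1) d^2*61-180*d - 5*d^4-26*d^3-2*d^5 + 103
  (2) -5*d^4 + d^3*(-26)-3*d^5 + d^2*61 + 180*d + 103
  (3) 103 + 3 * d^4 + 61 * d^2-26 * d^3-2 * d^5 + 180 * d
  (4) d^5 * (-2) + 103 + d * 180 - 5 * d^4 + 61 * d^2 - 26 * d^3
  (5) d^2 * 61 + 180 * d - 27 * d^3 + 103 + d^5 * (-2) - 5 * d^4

Adding the polynomials and combining like terms:
(-4*d^4 + 96 + d^5 - 27*d^3 + d*176 + 58*d^2) + (d*4 + d^4*(-1) + d^3 - 3*d^5 + 7 + 3*d^2)
= d^5 * (-2) + 103 + d * 180 - 5 * d^4 + 61 * d^2 - 26 * d^3
4) d^5 * (-2) + 103 + d * 180 - 5 * d^4 + 61 * d^2 - 26 * d^3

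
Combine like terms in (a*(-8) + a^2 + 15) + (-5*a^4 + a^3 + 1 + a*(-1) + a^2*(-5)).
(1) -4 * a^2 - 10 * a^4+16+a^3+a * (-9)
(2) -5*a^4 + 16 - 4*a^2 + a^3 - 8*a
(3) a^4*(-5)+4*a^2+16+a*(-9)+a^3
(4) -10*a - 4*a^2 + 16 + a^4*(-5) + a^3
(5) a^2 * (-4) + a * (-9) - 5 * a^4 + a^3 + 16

Adding the polynomials and combining like terms:
(a*(-8) + a^2 + 15) + (-5*a^4 + a^3 + 1 + a*(-1) + a^2*(-5))
= a^2 * (-4) + a * (-9) - 5 * a^4 + a^3 + 16
5) a^2 * (-4) + a * (-9) - 5 * a^4 + a^3 + 16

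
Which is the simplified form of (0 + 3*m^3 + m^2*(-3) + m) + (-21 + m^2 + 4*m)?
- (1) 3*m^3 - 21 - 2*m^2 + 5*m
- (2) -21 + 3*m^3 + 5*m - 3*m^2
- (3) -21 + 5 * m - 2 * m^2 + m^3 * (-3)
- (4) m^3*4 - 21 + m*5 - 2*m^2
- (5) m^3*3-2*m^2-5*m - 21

Adding the polynomials and combining like terms:
(0 + 3*m^3 + m^2*(-3) + m) + (-21 + m^2 + 4*m)
= 3*m^3 - 21 - 2*m^2 + 5*m
1) 3*m^3 - 21 - 2*m^2 + 5*m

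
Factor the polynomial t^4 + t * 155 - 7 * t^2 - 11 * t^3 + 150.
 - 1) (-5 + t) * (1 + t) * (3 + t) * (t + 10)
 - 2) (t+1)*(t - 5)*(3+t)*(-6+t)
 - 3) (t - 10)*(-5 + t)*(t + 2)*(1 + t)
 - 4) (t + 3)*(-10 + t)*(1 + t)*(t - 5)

We need to factor t^4 + t * 155 - 7 * t^2 - 11 * t^3 + 150.
The factored form is (t + 3)*(-10 + t)*(1 + t)*(t - 5).
4) (t + 3)*(-10 + t)*(1 + t)*(t - 5)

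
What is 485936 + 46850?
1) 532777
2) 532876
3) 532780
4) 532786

485936 + 46850 = 532786
4) 532786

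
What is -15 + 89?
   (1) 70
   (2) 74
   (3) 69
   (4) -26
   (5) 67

-15 + 89 = 74
2) 74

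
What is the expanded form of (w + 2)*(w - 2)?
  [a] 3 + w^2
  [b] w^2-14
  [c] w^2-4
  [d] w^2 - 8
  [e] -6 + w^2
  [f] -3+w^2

Expanding (w + 2)*(w - 2):
= w^2-4
c) w^2-4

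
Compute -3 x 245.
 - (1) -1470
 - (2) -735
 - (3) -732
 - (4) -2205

-3 * 245 = -735
2) -735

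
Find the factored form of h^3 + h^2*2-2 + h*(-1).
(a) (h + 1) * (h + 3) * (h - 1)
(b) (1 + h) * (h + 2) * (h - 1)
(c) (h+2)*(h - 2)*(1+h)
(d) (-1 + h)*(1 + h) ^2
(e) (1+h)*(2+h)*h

We need to factor h^3 + h^2*2-2 + h*(-1).
The factored form is (1 + h) * (h + 2) * (h - 1).
b) (1 + h) * (h + 2) * (h - 1)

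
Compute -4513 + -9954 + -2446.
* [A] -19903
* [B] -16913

First: -4513 + -9954 = -14467
Then: -14467 + -2446 = -16913
B) -16913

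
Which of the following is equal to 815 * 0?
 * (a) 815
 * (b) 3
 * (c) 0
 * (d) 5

815 * 0 = 0
c) 0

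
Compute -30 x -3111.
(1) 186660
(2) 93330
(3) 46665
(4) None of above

-30 * -3111 = 93330
2) 93330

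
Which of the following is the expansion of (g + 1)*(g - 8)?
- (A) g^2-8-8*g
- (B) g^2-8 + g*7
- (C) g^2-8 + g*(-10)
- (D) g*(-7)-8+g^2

Expanding (g + 1)*(g - 8):
= g*(-7)-8+g^2
D) g*(-7)-8+g^2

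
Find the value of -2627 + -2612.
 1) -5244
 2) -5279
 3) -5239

-2627 + -2612 = -5239
3) -5239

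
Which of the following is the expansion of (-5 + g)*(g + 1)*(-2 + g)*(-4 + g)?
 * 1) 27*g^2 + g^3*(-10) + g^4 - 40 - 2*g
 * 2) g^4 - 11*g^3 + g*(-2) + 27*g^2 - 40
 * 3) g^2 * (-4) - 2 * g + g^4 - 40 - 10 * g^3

Expanding (-5 + g)*(g + 1)*(-2 + g)*(-4 + g):
= 27*g^2 + g^3*(-10) + g^4 - 40 - 2*g
1) 27*g^2 + g^3*(-10) + g^4 - 40 - 2*g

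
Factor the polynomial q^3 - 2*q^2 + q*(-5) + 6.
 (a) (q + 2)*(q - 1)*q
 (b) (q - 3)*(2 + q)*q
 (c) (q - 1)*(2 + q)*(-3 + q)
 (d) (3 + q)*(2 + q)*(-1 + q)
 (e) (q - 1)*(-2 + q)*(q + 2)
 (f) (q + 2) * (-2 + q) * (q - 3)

We need to factor q^3 - 2*q^2 + q*(-5) + 6.
The factored form is (q - 1)*(2 + q)*(-3 + q).
c) (q - 1)*(2 + q)*(-3 + q)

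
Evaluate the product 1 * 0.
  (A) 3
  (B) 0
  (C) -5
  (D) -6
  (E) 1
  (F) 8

1 * 0 = 0
B) 0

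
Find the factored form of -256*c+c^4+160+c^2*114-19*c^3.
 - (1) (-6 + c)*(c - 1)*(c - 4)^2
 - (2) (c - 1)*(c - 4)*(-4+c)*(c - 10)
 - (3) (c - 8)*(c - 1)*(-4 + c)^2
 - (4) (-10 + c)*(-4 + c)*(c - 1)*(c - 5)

We need to factor -256*c+c^4+160+c^2*114-19*c^3.
The factored form is (c - 1)*(c - 4)*(-4+c)*(c - 10).
2) (c - 1)*(c - 4)*(-4+c)*(c - 10)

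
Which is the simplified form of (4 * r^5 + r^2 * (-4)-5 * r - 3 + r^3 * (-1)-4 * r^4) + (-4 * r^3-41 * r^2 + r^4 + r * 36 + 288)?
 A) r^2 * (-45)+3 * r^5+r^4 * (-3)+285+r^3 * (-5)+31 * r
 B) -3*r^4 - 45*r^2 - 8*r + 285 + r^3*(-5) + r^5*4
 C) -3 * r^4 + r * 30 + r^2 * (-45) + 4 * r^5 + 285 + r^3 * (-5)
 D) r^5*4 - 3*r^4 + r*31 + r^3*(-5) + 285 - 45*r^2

Adding the polynomials and combining like terms:
(4*r^5 + r^2*(-4) - 5*r - 3 + r^3*(-1) - 4*r^4) + (-4*r^3 - 41*r^2 + r^4 + r*36 + 288)
= r^5*4 - 3*r^4 + r*31 + r^3*(-5) + 285 - 45*r^2
D) r^5*4 - 3*r^4 + r*31 + r^3*(-5) + 285 - 45*r^2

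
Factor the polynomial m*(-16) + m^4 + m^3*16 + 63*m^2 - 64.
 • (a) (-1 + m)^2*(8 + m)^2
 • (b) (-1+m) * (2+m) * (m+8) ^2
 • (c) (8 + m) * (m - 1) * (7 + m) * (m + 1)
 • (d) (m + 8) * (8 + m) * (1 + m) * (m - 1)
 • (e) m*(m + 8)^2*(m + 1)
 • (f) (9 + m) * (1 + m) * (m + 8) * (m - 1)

We need to factor m*(-16) + m^4 + m^3*16 + 63*m^2 - 64.
The factored form is (m + 8) * (8 + m) * (1 + m) * (m - 1).
d) (m + 8) * (8 + m) * (1 + m) * (m - 1)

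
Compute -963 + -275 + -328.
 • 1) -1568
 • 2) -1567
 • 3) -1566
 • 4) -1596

First: -963 + -275 = -1238
Then: -1238 + -328 = -1566
3) -1566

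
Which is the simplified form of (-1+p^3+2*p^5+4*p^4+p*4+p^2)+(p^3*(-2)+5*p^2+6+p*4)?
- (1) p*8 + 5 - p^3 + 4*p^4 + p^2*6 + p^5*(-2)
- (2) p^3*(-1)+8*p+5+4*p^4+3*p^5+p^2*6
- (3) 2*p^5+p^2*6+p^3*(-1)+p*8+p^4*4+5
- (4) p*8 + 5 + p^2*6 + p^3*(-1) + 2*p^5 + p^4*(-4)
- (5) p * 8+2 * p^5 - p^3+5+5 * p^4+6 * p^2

Adding the polynomials and combining like terms:
(-1 + p^3 + 2*p^5 + 4*p^4 + p*4 + p^2) + (p^3*(-2) + 5*p^2 + 6 + p*4)
= 2*p^5+p^2*6+p^3*(-1)+p*8+p^4*4+5
3) 2*p^5+p^2*6+p^3*(-1)+p*8+p^4*4+5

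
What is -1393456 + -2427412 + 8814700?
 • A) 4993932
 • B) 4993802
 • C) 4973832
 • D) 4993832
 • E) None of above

First: -1393456 + -2427412 = -3820868
Then: -3820868 + 8814700 = 4993832
D) 4993832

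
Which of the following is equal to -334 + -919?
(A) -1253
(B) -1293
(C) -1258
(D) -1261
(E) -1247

-334 + -919 = -1253
A) -1253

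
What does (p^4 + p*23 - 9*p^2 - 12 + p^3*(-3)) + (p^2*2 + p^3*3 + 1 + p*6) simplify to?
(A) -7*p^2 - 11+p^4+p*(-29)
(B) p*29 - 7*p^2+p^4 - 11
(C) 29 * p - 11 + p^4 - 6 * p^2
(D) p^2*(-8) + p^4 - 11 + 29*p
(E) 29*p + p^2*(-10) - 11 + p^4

Adding the polynomials and combining like terms:
(p^4 + p*23 - 9*p^2 - 12 + p^3*(-3)) + (p^2*2 + p^3*3 + 1 + p*6)
= p*29 - 7*p^2+p^4 - 11
B) p*29 - 7*p^2+p^4 - 11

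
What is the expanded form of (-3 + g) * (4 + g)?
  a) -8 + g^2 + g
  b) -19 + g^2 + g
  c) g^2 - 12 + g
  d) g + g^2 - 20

Expanding (-3 + g) * (4 + g):
= g^2 - 12 + g
c) g^2 - 12 + g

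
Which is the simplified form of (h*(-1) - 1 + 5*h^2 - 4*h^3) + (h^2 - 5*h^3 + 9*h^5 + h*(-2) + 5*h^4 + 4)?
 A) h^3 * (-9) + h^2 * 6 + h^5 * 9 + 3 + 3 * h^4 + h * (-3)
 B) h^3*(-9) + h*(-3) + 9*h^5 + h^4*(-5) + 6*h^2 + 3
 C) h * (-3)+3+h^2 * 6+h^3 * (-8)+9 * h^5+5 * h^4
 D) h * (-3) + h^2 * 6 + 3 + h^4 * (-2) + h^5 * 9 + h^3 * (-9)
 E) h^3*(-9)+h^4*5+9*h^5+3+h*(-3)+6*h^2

Adding the polynomials and combining like terms:
(h*(-1) - 1 + 5*h^2 - 4*h^3) + (h^2 - 5*h^3 + 9*h^5 + h*(-2) + 5*h^4 + 4)
= h^3*(-9)+h^4*5+9*h^5+3+h*(-3)+6*h^2
E) h^3*(-9)+h^4*5+9*h^5+3+h*(-3)+6*h^2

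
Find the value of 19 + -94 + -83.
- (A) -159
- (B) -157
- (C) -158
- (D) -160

First: 19 + -94 = -75
Then: -75 + -83 = -158
C) -158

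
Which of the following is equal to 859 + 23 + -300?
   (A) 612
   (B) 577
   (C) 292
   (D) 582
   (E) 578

First: 859 + 23 = 882
Then: 882 + -300 = 582
D) 582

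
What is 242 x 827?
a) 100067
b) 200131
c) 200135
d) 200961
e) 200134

242 * 827 = 200134
e) 200134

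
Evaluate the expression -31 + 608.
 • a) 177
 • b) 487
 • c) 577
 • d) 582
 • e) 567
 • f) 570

-31 + 608 = 577
c) 577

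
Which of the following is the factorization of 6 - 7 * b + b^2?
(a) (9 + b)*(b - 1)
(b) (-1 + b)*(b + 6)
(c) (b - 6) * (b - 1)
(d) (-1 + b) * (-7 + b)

We need to factor 6 - 7 * b + b^2.
The factored form is (b - 6) * (b - 1).
c) (b - 6) * (b - 1)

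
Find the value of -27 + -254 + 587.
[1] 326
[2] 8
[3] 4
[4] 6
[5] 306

First: -27 + -254 = -281
Then: -281 + 587 = 306
5) 306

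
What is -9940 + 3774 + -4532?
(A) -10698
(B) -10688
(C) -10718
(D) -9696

First: -9940 + 3774 = -6166
Then: -6166 + -4532 = -10698
A) -10698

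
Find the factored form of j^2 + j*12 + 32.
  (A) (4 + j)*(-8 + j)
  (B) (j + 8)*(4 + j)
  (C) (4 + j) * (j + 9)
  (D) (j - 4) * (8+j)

We need to factor j^2 + j*12 + 32.
The factored form is (j + 8)*(4 + j).
B) (j + 8)*(4 + j)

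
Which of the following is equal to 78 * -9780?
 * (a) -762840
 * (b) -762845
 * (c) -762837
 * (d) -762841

78 * -9780 = -762840
a) -762840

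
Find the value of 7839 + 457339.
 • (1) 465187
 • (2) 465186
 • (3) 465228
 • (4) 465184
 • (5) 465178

7839 + 457339 = 465178
5) 465178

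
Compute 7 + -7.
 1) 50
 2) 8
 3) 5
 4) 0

7 + -7 = 0
4) 0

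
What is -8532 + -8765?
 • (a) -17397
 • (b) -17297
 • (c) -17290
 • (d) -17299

-8532 + -8765 = -17297
b) -17297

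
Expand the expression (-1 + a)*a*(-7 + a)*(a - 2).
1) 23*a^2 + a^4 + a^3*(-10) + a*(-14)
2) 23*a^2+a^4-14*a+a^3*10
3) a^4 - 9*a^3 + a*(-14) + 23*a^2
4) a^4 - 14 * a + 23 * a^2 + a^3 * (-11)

Expanding (-1 + a)*a*(-7 + a)*(a - 2):
= 23*a^2 + a^4 + a^3*(-10) + a*(-14)
1) 23*a^2 + a^4 + a^3*(-10) + a*(-14)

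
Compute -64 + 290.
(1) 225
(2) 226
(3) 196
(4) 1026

-64 + 290 = 226
2) 226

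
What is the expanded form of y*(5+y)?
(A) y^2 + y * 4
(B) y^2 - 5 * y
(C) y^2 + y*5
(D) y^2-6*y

Expanding y*(5+y):
= y^2 + y*5
C) y^2 + y*5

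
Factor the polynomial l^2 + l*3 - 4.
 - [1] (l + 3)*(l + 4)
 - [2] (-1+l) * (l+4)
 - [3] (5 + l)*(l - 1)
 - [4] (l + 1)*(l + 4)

We need to factor l^2 + l*3 - 4.
The factored form is (-1+l) * (l+4).
2) (-1+l) * (l+4)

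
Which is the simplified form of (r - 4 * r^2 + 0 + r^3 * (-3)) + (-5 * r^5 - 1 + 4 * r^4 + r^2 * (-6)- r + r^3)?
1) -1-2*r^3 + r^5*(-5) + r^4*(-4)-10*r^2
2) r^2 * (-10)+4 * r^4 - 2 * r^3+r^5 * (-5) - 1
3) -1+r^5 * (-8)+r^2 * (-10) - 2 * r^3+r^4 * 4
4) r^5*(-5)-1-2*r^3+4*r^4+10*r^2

Adding the polynomials and combining like terms:
(r - 4*r^2 + 0 + r^3*(-3)) + (-5*r^5 - 1 + 4*r^4 + r^2*(-6) - r + r^3)
= r^2 * (-10)+4 * r^4 - 2 * r^3+r^5 * (-5) - 1
2) r^2 * (-10)+4 * r^4 - 2 * r^3+r^5 * (-5) - 1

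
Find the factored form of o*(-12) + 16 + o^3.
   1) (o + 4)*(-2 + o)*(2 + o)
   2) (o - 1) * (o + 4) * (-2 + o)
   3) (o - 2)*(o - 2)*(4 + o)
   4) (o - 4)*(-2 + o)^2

We need to factor o*(-12) + 16 + o^3.
The factored form is (o - 2)*(o - 2)*(4 + o).
3) (o - 2)*(o - 2)*(4 + o)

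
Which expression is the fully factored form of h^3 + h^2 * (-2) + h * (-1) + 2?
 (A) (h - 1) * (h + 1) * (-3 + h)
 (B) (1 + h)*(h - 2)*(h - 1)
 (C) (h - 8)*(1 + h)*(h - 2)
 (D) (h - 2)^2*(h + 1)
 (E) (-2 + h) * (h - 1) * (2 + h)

We need to factor h^3 + h^2 * (-2) + h * (-1) + 2.
The factored form is (1 + h)*(h - 2)*(h - 1).
B) (1 + h)*(h - 2)*(h - 1)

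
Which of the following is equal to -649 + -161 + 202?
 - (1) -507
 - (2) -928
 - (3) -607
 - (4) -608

First: -649 + -161 = -810
Then: -810 + 202 = -608
4) -608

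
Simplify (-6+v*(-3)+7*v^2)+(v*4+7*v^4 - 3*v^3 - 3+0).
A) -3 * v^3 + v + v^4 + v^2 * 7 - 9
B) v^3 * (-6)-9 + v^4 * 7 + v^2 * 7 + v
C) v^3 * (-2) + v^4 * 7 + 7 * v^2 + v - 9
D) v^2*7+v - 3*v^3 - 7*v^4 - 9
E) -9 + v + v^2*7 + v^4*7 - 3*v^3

Adding the polynomials and combining like terms:
(-6 + v*(-3) + 7*v^2) + (v*4 + 7*v^4 - 3*v^3 - 3 + 0)
= -9 + v + v^2*7 + v^4*7 - 3*v^3
E) -9 + v + v^2*7 + v^4*7 - 3*v^3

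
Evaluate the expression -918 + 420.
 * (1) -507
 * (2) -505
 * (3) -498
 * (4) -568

-918 + 420 = -498
3) -498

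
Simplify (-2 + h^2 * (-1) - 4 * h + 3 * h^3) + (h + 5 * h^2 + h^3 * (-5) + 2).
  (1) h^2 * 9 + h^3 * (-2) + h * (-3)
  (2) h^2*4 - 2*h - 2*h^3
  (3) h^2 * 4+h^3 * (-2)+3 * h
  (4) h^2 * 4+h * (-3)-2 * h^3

Adding the polynomials and combining like terms:
(-2 + h^2*(-1) - 4*h + 3*h^3) + (h + 5*h^2 + h^3*(-5) + 2)
= h^2 * 4+h * (-3)-2 * h^3
4) h^2 * 4+h * (-3)-2 * h^3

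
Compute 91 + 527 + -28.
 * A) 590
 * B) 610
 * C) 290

First: 91 + 527 = 618
Then: 618 + -28 = 590
A) 590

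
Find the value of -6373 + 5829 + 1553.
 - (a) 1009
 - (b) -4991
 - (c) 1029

First: -6373 + 5829 = -544
Then: -544 + 1553 = 1009
a) 1009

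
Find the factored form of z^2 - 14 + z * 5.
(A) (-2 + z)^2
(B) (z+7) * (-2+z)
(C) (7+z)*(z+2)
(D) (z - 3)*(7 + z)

We need to factor z^2 - 14 + z * 5.
The factored form is (z+7) * (-2+z).
B) (z+7) * (-2+z)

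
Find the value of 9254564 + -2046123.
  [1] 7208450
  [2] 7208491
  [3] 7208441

9254564 + -2046123 = 7208441
3) 7208441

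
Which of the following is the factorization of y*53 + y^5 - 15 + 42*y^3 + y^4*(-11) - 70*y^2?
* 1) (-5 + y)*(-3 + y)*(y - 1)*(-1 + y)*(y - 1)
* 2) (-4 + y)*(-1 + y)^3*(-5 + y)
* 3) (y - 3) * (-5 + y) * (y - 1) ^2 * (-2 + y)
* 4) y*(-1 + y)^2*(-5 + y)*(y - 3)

We need to factor y*53 + y^5 - 15 + 42*y^3 + y^4*(-11) - 70*y^2.
The factored form is (-5 + y)*(-3 + y)*(y - 1)*(-1 + y)*(y - 1).
1) (-5 + y)*(-3 + y)*(y - 1)*(-1 + y)*(y - 1)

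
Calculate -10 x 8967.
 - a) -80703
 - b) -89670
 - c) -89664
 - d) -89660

-10 * 8967 = -89670
b) -89670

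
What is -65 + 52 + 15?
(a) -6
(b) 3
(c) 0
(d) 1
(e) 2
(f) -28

First: -65 + 52 = -13
Then: -13 + 15 = 2
e) 2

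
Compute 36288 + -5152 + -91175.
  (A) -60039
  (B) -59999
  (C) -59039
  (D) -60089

First: 36288 + -5152 = 31136
Then: 31136 + -91175 = -60039
A) -60039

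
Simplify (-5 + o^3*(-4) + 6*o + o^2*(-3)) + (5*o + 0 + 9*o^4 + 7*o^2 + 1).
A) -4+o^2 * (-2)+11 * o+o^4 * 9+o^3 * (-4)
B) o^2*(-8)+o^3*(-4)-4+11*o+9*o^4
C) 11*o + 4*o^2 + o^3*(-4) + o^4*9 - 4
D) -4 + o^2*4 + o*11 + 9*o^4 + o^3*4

Adding the polynomials and combining like terms:
(-5 + o^3*(-4) + 6*o + o^2*(-3)) + (5*o + 0 + 9*o^4 + 7*o^2 + 1)
= 11*o + 4*o^2 + o^3*(-4) + o^4*9 - 4
C) 11*o + 4*o^2 + o^3*(-4) + o^4*9 - 4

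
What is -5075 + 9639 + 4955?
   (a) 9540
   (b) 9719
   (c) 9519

First: -5075 + 9639 = 4564
Then: 4564 + 4955 = 9519
c) 9519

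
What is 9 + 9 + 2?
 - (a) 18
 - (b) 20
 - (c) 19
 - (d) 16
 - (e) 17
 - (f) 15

First: 9 + 9 = 18
Then: 18 + 2 = 20
b) 20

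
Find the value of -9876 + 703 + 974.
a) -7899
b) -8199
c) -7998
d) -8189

First: -9876 + 703 = -9173
Then: -9173 + 974 = -8199
b) -8199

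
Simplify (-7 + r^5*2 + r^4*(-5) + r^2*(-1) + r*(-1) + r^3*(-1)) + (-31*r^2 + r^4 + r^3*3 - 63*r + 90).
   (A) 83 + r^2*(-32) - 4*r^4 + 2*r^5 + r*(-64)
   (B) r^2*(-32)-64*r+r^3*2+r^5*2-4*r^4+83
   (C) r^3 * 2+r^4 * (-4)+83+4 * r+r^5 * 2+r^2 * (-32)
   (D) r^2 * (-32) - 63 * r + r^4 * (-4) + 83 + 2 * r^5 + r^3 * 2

Adding the polynomials and combining like terms:
(-7 + r^5*2 + r^4*(-5) + r^2*(-1) + r*(-1) + r^3*(-1)) + (-31*r^2 + r^4 + r^3*3 - 63*r + 90)
= r^2*(-32)-64*r+r^3*2+r^5*2-4*r^4+83
B) r^2*(-32)-64*r+r^3*2+r^5*2-4*r^4+83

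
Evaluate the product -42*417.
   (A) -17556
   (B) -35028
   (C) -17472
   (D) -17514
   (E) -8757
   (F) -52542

-42 * 417 = -17514
D) -17514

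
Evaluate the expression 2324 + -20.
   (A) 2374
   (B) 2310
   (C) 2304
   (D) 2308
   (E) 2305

2324 + -20 = 2304
C) 2304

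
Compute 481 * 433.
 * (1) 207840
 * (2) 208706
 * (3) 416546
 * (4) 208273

481 * 433 = 208273
4) 208273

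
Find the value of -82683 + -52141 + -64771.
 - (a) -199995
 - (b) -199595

First: -82683 + -52141 = -134824
Then: -134824 + -64771 = -199595
b) -199595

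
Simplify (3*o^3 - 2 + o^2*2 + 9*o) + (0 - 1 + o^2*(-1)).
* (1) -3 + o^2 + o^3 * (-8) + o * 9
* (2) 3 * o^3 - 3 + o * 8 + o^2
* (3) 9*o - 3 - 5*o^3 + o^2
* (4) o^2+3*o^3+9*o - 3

Adding the polynomials and combining like terms:
(3*o^3 - 2 + o^2*2 + 9*o) + (0 - 1 + o^2*(-1))
= o^2+3*o^3+9*o - 3
4) o^2+3*o^3+9*o - 3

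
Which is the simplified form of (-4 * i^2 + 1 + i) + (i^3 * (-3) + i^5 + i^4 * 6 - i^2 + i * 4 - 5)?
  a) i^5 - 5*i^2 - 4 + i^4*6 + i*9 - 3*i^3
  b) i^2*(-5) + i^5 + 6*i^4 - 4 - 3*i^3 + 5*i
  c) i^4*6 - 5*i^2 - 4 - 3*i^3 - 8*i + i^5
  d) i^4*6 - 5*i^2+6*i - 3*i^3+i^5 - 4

Adding the polynomials and combining like terms:
(-4*i^2 + 1 + i) + (i^3*(-3) + i^5 + i^4*6 - i^2 + i*4 - 5)
= i^2*(-5) + i^5 + 6*i^4 - 4 - 3*i^3 + 5*i
b) i^2*(-5) + i^5 + 6*i^4 - 4 - 3*i^3 + 5*i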